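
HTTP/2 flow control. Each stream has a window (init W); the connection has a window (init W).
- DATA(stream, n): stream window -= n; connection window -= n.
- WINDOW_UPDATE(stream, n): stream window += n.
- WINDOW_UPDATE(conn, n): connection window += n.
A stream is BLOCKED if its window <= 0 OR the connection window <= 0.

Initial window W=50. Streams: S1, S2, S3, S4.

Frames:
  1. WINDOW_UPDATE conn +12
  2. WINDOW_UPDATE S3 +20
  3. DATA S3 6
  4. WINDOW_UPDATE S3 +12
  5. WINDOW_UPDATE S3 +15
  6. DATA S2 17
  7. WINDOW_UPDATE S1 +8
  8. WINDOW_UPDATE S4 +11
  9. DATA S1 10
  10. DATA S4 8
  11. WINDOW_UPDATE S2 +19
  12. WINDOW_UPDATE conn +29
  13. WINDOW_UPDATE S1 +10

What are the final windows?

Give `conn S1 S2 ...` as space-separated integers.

Op 1: conn=62 S1=50 S2=50 S3=50 S4=50 blocked=[]
Op 2: conn=62 S1=50 S2=50 S3=70 S4=50 blocked=[]
Op 3: conn=56 S1=50 S2=50 S3=64 S4=50 blocked=[]
Op 4: conn=56 S1=50 S2=50 S3=76 S4=50 blocked=[]
Op 5: conn=56 S1=50 S2=50 S3=91 S4=50 blocked=[]
Op 6: conn=39 S1=50 S2=33 S3=91 S4=50 blocked=[]
Op 7: conn=39 S1=58 S2=33 S3=91 S4=50 blocked=[]
Op 8: conn=39 S1=58 S2=33 S3=91 S4=61 blocked=[]
Op 9: conn=29 S1=48 S2=33 S3=91 S4=61 blocked=[]
Op 10: conn=21 S1=48 S2=33 S3=91 S4=53 blocked=[]
Op 11: conn=21 S1=48 S2=52 S3=91 S4=53 blocked=[]
Op 12: conn=50 S1=48 S2=52 S3=91 S4=53 blocked=[]
Op 13: conn=50 S1=58 S2=52 S3=91 S4=53 blocked=[]

Answer: 50 58 52 91 53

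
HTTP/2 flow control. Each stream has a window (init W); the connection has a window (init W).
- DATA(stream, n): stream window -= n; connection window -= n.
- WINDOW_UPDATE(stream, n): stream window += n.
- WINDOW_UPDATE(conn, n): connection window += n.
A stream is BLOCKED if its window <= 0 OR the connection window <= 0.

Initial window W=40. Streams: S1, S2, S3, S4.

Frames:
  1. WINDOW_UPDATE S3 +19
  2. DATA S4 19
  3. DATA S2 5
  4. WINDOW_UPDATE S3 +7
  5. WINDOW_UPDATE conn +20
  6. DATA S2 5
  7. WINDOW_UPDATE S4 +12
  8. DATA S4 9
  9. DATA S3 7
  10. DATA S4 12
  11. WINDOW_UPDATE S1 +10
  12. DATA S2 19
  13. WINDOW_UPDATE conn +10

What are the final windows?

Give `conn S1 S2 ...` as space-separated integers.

Answer: -6 50 11 59 12

Derivation:
Op 1: conn=40 S1=40 S2=40 S3=59 S4=40 blocked=[]
Op 2: conn=21 S1=40 S2=40 S3=59 S4=21 blocked=[]
Op 3: conn=16 S1=40 S2=35 S3=59 S4=21 blocked=[]
Op 4: conn=16 S1=40 S2=35 S3=66 S4=21 blocked=[]
Op 5: conn=36 S1=40 S2=35 S3=66 S4=21 blocked=[]
Op 6: conn=31 S1=40 S2=30 S3=66 S4=21 blocked=[]
Op 7: conn=31 S1=40 S2=30 S3=66 S4=33 blocked=[]
Op 8: conn=22 S1=40 S2=30 S3=66 S4=24 blocked=[]
Op 9: conn=15 S1=40 S2=30 S3=59 S4=24 blocked=[]
Op 10: conn=3 S1=40 S2=30 S3=59 S4=12 blocked=[]
Op 11: conn=3 S1=50 S2=30 S3=59 S4=12 blocked=[]
Op 12: conn=-16 S1=50 S2=11 S3=59 S4=12 blocked=[1, 2, 3, 4]
Op 13: conn=-6 S1=50 S2=11 S3=59 S4=12 blocked=[1, 2, 3, 4]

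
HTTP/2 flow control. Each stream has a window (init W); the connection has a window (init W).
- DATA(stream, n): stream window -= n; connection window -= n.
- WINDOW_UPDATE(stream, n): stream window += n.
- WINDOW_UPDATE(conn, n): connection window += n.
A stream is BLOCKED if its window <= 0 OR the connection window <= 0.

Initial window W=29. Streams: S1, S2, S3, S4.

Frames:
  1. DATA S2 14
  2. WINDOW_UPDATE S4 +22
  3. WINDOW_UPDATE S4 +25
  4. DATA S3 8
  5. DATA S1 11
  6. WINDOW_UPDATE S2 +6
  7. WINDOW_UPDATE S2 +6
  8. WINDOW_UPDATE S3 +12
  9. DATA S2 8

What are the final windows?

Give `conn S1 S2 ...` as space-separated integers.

Op 1: conn=15 S1=29 S2=15 S3=29 S4=29 blocked=[]
Op 2: conn=15 S1=29 S2=15 S3=29 S4=51 blocked=[]
Op 3: conn=15 S1=29 S2=15 S3=29 S4=76 blocked=[]
Op 4: conn=7 S1=29 S2=15 S3=21 S4=76 blocked=[]
Op 5: conn=-4 S1=18 S2=15 S3=21 S4=76 blocked=[1, 2, 3, 4]
Op 6: conn=-4 S1=18 S2=21 S3=21 S4=76 blocked=[1, 2, 3, 4]
Op 7: conn=-4 S1=18 S2=27 S3=21 S4=76 blocked=[1, 2, 3, 4]
Op 8: conn=-4 S1=18 S2=27 S3=33 S4=76 blocked=[1, 2, 3, 4]
Op 9: conn=-12 S1=18 S2=19 S3=33 S4=76 blocked=[1, 2, 3, 4]

Answer: -12 18 19 33 76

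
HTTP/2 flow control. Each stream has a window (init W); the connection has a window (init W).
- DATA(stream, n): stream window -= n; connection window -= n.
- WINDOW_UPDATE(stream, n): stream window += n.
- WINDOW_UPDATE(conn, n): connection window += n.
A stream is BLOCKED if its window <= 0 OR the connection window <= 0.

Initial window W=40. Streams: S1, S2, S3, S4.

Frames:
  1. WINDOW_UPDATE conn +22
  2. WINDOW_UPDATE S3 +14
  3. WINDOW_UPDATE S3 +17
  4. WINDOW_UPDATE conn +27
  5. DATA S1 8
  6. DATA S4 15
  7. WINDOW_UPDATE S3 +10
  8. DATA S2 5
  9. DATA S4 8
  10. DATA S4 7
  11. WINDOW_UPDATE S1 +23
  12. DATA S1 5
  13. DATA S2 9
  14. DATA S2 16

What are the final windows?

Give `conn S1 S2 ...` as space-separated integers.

Op 1: conn=62 S1=40 S2=40 S3=40 S4=40 blocked=[]
Op 2: conn=62 S1=40 S2=40 S3=54 S4=40 blocked=[]
Op 3: conn=62 S1=40 S2=40 S3=71 S4=40 blocked=[]
Op 4: conn=89 S1=40 S2=40 S3=71 S4=40 blocked=[]
Op 5: conn=81 S1=32 S2=40 S3=71 S4=40 blocked=[]
Op 6: conn=66 S1=32 S2=40 S3=71 S4=25 blocked=[]
Op 7: conn=66 S1=32 S2=40 S3=81 S4=25 blocked=[]
Op 8: conn=61 S1=32 S2=35 S3=81 S4=25 blocked=[]
Op 9: conn=53 S1=32 S2=35 S3=81 S4=17 blocked=[]
Op 10: conn=46 S1=32 S2=35 S3=81 S4=10 blocked=[]
Op 11: conn=46 S1=55 S2=35 S3=81 S4=10 blocked=[]
Op 12: conn=41 S1=50 S2=35 S3=81 S4=10 blocked=[]
Op 13: conn=32 S1=50 S2=26 S3=81 S4=10 blocked=[]
Op 14: conn=16 S1=50 S2=10 S3=81 S4=10 blocked=[]

Answer: 16 50 10 81 10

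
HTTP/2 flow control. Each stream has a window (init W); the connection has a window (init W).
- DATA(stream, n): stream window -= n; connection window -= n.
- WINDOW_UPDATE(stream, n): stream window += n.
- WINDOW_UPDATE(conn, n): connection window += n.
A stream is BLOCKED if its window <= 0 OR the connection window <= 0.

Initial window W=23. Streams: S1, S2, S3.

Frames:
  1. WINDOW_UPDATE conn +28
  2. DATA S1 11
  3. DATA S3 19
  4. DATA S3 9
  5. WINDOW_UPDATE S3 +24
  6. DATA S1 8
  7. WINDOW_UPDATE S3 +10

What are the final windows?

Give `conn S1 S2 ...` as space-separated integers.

Op 1: conn=51 S1=23 S2=23 S3=23 blocked=[]
Op 2: conn=40 S1=12 S2=23 S3=23 blocked=[]
Op 3: conn=21 S1=12 S2=23 S3=4 blocked=[]
Op 4: conn=12 S1=12 S2=23 S3=-5 blocked=[3]
Op 5: conn=12 S1=12 S2=23 S3=19 blocked=[]
Op 6: conn=4 S1=4 S2=23 S3=19 blocked=[]
Op 7: conn=4 S1=4 S2=23 S3=29 blocked=[]

Answer: 4 4 23 29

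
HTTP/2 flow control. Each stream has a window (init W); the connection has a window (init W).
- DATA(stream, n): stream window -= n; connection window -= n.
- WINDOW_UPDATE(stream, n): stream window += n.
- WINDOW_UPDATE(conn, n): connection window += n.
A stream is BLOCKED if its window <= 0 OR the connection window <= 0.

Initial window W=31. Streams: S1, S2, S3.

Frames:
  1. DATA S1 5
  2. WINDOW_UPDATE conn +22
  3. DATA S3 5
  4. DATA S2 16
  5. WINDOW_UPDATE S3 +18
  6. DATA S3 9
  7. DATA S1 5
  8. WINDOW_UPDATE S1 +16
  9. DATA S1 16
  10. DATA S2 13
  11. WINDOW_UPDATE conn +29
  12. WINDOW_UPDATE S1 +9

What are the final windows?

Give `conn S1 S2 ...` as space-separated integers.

Answer: 13 30 2 35

Derivation:
Op 1: conn=26 S1=26 S2=31 S3=31 blocked=[]
Op 2: conn=48 S1=26 S2=31 S3=31 blocked=[]
Op 3: conn=43 S1=26 S2=31 S3=26 blocked=[]
Op 4: conn=27 S1=26 S2=15 S3=26 blocked=[]
Op 5: conn=27 S1=26 S2=15 S3=44 blocked=[]
Op 6: conn=18 S1=26 S2=15 S3=35 blocked=[]
Op 7: conn=13 S1=21 S2=15 S3=35 blocked=[]
Op 8: conn=13 S1=37 S2=15 S3=35 blocked=[]
Op 9: conn=-3 S1=21 S2=15 S3=35 blocked=[1, 2, 3]
Op 10: conn=-16 S1=21 S2=2 S3=35 blocked=[1, 2, 3]
Op 11: conn=13 S1=21 S2=2 S3=35 blocked=[]
Op 12: conn=13 S1=30 S2=2 S3=35 blocked=[]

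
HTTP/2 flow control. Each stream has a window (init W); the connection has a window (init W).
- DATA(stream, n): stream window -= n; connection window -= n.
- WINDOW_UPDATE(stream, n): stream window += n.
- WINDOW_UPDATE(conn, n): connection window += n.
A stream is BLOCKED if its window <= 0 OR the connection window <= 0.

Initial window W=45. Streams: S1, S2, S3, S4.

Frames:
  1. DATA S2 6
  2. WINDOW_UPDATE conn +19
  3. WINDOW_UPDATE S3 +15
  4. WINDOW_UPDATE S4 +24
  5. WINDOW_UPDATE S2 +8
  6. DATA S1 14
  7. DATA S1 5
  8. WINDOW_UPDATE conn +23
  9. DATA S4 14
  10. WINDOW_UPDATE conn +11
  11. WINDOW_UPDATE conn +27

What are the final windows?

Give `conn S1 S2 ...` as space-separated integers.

Op 1: conn=39 S1=45 S2=39 S3=45 S4=45 blocked=[]
Op 2: conn=58 S1=45 S2=39 S3=45 S4=45 blocked=[]
Op 3: conn=58 S1=45 S2=39 S3=60 S4=45 blocked=[]
Op 4: conn=58 S1=45 S2=39 S3=60 S4=69 blocked=[]
Op 5: conn=58 S1=45 S2=47 S3=60 S4=69 blocked=[]
Op 6: conn=44 S1=31 S2=47 S3=60 S4=69 blocked=[]
Op 7: conn=39 S1=26 S2=47 S3=60 S4=69 blocked=[]
Op 8: conn=62 S1=26 S2=47 S3=60 S4=69 blocked=[]
Op 9: conn=48 S1=26 S2=47 S3=60 S4=55 blocked=[]
Op 10: conn=59 S1=26 S2=47 S3=60 S4=55 blocked=[]
Op 11: conn=86 S1=26 S2=47 S3=60 S4=55 blocked=[]

Answer: 86 26 47 60 55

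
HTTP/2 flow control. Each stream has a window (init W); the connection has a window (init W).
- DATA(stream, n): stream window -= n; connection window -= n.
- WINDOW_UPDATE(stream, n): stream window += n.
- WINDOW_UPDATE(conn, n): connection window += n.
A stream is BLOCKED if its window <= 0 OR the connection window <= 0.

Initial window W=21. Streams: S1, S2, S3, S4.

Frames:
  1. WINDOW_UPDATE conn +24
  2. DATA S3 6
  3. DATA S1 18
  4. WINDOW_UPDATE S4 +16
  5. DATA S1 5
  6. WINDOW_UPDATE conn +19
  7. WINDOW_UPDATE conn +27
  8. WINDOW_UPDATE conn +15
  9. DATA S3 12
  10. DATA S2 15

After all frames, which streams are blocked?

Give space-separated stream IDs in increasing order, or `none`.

Op 1: conn=45 S1=21 S2=21 S3=21 S4=21 blocked=[]
Op 2: conn=39 S1=21 S2=21 S3=15 S4=21 blocked=[]
Op 3: conn=21 S1=3 S2=21 S3=15 S4=21 blocked=[]
Op 4: conn=21 S1=3 S2=21 S3=15 S4=37 blocked=[]
Op 5: conn=16 S1=-2 S2=21 S3=15 S4=37 blocked=[1]
Op 6: conn=35 S1=-2 S2=21 S3=15 S4=37 blocked=[1]
Op 7: conn=62 S1=-2 S2=21 S3=15 S4=37 blocked=[1]
Op 8: conn=77 S1=-2 S2=21 S3=15 S4=37 blocked=[1]
Op 9: conn=65 S1=-2 S2=21 S3=3 S4=37 blocked=[1]
Op 10: conn=50 S1=-2 S2=6 S3=3 S4=37 blocked=[1]

Answer: S1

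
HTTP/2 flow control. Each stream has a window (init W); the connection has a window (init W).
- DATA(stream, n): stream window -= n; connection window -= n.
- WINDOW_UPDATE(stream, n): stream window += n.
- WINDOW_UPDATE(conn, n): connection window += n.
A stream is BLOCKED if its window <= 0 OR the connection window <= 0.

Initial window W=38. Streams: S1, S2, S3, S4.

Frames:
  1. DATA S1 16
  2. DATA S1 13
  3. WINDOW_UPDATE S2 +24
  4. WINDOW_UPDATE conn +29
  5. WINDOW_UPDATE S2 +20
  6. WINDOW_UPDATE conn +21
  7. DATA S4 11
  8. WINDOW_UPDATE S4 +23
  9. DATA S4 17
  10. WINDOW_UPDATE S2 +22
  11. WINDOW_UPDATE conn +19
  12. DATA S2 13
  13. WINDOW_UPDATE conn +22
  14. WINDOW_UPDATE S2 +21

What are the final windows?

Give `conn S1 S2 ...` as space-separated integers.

Answer: 59 9 112 38 33

Derivation:
Op 1: conn=22 S1=22 S2=38 S3=38 S4=38 blocked=[]
Op 2: conn=9 S1=9 S2=38 S3=38 S4=38 blocked=[]
Op 3: conn=9 S1=9 S2=62 S3=38 S4=38 blocked=[]
Op 4: conn=38 S1=9 S2=62 S3=38 S4=38 blocked=[]
Op 5: conn=38 S1=9 S2=82 S3=38 S4=38 blocked=[]
Op 6: conn=59 S1=9 S2=82 S3=38 S4=38 blocked=[]
Op 7: conn=48 S1=9 S2=82 S3=38 S4=27 blocked=[]
Op 8: conn=48 S1=9 S2=82 S3=38 S4=50 blocked=[]
Op 9: conn=31 S1=9 S2=82 S3=38 S4=33 blocked=[]
Op 10: conn=31 S1=9 S2=104 S3=38 S4=33 blocked=[]
Op 11: conn=50 S1=9 S2=104 S3=38 S4=33 blocked=[]
Op 12: conn=37 S1=9 S2=91 S3=38 S4=33 blocked=[]
Op 13: conn=59 S1=9 S2=91 S3=38 S4=33 blocked=[]
Op 14: conn=59 S1=9 S2=112 S3=38 S4=33 blocked=[]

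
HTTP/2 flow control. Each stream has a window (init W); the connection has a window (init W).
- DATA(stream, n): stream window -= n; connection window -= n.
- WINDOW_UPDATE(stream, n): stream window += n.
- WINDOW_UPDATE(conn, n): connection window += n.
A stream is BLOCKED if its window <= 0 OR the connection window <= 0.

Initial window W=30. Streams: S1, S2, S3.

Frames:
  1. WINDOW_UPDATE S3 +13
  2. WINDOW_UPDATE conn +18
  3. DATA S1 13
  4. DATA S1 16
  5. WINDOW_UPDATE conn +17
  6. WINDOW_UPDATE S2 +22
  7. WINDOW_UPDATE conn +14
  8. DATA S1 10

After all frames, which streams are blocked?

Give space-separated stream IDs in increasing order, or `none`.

Answer: S1

Derivation:
Op 1: conn=30 S1=30 S2=30 S3=43 blocked=[]
Op 2: conn=48 S1=30 S2=30 S3=43 blocked=[]
Op 3: conn=35 S1=17 S2=30 S3=43 blocked=[]
Op 4: conn=19 S1=1 S2=30 S3=43 blocked=[]
Op 5: conn=36 S1=1 S2=30 S3=43 blocked=[]
Op 6: conn=36 S1=1 S2=52 S3=43 blocked=[]
Op 7: conn=50 S1=1 S2=52 S3=43 blocked=[]
Op 8: conn=40 S1=-9 S2=52 S3=43 blocked=[1]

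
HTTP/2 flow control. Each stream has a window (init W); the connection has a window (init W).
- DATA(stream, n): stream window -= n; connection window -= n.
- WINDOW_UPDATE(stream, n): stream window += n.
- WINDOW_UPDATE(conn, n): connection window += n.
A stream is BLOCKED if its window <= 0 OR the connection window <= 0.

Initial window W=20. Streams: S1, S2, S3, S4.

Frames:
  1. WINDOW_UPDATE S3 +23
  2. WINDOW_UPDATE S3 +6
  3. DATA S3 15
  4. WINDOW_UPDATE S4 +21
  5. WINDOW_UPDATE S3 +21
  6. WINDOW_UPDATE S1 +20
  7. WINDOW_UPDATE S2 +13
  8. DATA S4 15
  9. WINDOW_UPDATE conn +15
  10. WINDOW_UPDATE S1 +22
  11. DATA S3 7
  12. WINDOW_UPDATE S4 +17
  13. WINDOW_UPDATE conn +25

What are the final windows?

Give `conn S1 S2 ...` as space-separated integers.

Answer: 23 62 33 48 43

Derivation:
Op 1: conn=20 S1=20 S2=20 S3=43 S4=20 blocked=[]
Op 2: conn=20 S1=20 S2=20 S3=49 S4=20 blocked=[]
Op 3: conn=5 S1=20 S2=20 S3=34 S4=20 blocked=[]
Op 4: conn=5 S1=20 S2=20 S3=34 S4=41 blocked=[]
Op 5: conn=5 S1=20 S2=20 S3=55 S4=41 blocked=[]
Op 6: conn=5 S1=40 S2=20 S3=55 S4=41 blocked=[]
Op 7: conn=5 S1=40 S2=33 S3=55 S4=41 blocked=[]
Op 8: conn=-10 S1=40 S2=33 S3=55 S4=26 blocked=[1, 2, 3, 4]
Op 9: conn=5 S1=40 S2=33 S3=55 S4=26 blocked=[]
Op 10: conn=5 S1=62 S2=33 S3=55 S4=26 blocked=[]
Op 11: conn=-2 S1=62 S2=33 S3=48 S4=26 blocked=[1, 2, 3, 4]
Op 12: conn=-2 S1=62 S2=33 S3=48 S4=43 blocked=[1, 2, 3, 4]
Op 13: conn=23 S1=62 S2=33 S3=48 S4=43 blocked=[]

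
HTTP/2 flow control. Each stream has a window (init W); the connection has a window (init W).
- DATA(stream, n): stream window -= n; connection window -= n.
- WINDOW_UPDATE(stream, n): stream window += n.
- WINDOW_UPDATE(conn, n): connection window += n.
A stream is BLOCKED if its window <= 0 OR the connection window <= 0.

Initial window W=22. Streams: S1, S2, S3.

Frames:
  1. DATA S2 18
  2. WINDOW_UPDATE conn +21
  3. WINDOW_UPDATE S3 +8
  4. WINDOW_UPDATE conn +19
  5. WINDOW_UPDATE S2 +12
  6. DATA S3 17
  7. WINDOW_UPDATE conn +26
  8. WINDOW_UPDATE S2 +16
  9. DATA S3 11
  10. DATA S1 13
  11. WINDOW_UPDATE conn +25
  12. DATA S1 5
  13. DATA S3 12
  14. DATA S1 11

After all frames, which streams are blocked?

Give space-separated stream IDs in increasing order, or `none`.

Answer: S1 S3

Derivation:
Op 1: conn=4 S1=22 S2=4 S3=22 blocked=[]
Op 2: conn=25 S1=22 S2=4 S3=22 blocked=[]
Op 3: conn=25 S1=22 S2=4 S3=30 blocked=[]
Op 4: conn=44 S1=22 S2=4 S3=30 blocked=[]
Op 5: conn=44 S1=22 S2=16 S3=30 blocked=[]
Op 6: conn=27 S1=22 S2=16 S3=13 blocked=[]
Op 7: conn=53 S1=22 S2=16 S3=13 blocked=[]
Op 8: conn=53 S1=22 S2=32 S3=13 blocked=[]
Op 9: conn=42 S1=22 S2=32 S3=2 blocked=[]
Op 10: conn=29 S1=9 S2=32 S3=2 blocked=[]
Op 11: conn=54 S1=9 S2=32 S3=2 blocked=[]
Op 12: conn=49 S1=4 S2=32 S3=2 blocked=[]
Op 13: conn=37 S1=4 S2=32 S3=-10 blocked=[3]
Op 14: conn=26 S1=-7 S2=32 S3=-10 blocked=[1, 3]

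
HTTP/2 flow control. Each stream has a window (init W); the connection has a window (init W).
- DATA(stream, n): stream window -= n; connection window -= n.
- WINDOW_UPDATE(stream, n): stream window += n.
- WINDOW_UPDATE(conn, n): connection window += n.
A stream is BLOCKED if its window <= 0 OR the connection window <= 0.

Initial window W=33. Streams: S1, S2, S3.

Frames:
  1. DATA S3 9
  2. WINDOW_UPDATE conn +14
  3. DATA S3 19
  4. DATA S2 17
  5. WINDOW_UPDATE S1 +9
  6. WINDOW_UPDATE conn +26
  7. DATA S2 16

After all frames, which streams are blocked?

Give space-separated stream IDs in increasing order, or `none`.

Answer: S2

Derivation:
Op 1: conn=24 S1=33 S2=33 S3=24 blocked=[]
Op 2: conn=38 S1=33 S2=33 S3=24 blocked=[]
Op 3: conn=19 S1=33 S2=33 S3=5 blocked=[]
Op 4: conn=2 S1=33 S2=16 S3=5 blocked=[]
Op 5: conn=2 S1=42 S2=16 S3=5 blocked=[]
Op 6: conn=28 S1=42 S2=16 S3=5 blocked=[]
Op 7: conn=12 S1=42 S2=0 S3=5 blocked=[2]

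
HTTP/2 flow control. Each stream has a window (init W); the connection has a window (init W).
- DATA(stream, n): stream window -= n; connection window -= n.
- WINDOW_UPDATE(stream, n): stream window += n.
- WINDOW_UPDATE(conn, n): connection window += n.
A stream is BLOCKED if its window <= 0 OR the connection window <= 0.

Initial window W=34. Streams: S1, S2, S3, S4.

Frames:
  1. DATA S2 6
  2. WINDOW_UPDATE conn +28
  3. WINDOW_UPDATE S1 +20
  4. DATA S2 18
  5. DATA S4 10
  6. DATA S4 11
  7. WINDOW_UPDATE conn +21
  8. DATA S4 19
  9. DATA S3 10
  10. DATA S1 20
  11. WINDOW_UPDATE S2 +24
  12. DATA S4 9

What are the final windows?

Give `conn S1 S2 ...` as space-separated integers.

Op 1: conn=28 S1=34 S2=28 S3=34 S4=34 blocked=[]
Op 2: conn=56 S1=34 S2=28 S3=34 S4=34 blocked=[]
Op 3: conn=56 S1=54 S2=28 S3=34 S4=34 blocked=[]
Op 4: conn=38 S1=54 S2=10 S3=34 S4=34 blocked=[]
Op 5: conn=28 S1=54 S2=10 S3=34 S4=24 blocked=[]
Op 6: conn=17 S1=54 S2=10 S3=34 S4=13 blocked=[]
Op 7: conn=38 S1=54 S2=10 S3=34 S4=13 blocked=[]
Op 8: conn=19 S1=54 S2=10 S3=34 S4=-6 blocked=[4]
Op 9: conn=9 S1=54 S2=10 S3=24 S4=-6 blocked=[4]
Op 10: conn=-11 S1=34 S2=10 S3=24 S4=-6 blocked=[1, 2, 3, 4]
Op 11: conn=-11 S1=34 S2=34 S3=24 S4=-6 blocked=[1, 2, 3, 4]
Op 12: conn=-20 S1=34 S2=34 S3=24 S4=-15 blocked=[1, 2, 3, 4]

Answer: -20 34 34 24 -15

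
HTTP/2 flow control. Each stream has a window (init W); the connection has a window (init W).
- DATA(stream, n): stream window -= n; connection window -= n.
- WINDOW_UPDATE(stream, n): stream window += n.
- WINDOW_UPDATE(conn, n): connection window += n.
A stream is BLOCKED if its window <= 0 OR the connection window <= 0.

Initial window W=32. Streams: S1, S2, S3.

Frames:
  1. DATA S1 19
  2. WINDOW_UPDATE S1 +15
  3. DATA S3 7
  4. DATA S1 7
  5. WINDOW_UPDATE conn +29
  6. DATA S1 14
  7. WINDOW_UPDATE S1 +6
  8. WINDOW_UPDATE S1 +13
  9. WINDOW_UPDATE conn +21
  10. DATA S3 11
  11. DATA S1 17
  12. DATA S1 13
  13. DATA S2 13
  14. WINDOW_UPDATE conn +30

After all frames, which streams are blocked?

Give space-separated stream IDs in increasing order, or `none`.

Answer: S1

Derivation:
Op 1: conn=13 S1=13 S2=32 S3=32 blocked=[]
Op 2: conn=13 S1=28 S2=32 S3=32 blocked=[]
Op 3: conn=6 S1=28 S2=32 S3=25 blocked=[]
Op 4: conn=-1 S1=21 S2=32 S3=25 blocked=[1, 2, 3]
Op 5: conn=28 S1=21 S2=32 S3=25 blocked=[]
Op 6: conn=14 S1=7 S2=32 S3=25 blocked=[]
Op 7: conn=14 S1=13 S2=32 S3=25 blocked=[]
Op 8: conn=14 S1=26 S2=32 S3=25 blocked=[]
Op 9: conn=35 S1=26 S2=32 S3=25 blocked=[]
Op 10: conn=24 S1=26 S2=32 S3=14 blocked=[]
Op 11: conn=7 S1=9 S2=32 S3=14 blocked=[]
Op 12: conn=-6 S1=-4 S2=32 S3=14 blocked=[1, 2, 3]
Op 13: conn=-19 S1=-4 S2=19 S3=14 blocked=[1, 2, 3]
Op 14: conn=11 S1=-4 S2=19 S3=14 blocked=[1]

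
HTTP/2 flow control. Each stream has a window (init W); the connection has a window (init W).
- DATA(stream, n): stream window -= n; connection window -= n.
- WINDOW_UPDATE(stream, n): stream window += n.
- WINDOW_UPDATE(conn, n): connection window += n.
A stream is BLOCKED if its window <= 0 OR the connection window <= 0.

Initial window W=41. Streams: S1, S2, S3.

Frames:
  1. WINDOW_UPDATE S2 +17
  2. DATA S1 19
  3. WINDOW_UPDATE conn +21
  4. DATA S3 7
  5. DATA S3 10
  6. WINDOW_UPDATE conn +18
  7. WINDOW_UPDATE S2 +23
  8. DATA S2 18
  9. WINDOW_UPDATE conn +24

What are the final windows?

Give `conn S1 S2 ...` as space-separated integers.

Answer: 50 22 63 24

Derivation:
Op 1: conn=41 S1=41 S2=58 S3=41 blocked=[]
Op 2: conn=22 S1=22 S2=58 S3=41 blocked=[]
Op 3: conn=43 S1=22 S2=58 S3=41 blocked=[]
Op 4: conn=36 S1=22 S2=58 S3=34 blocked=[]
Op 5: conn=26 S1=22 S2=58 S3=24 blocked=[]
Op 6: conn=44 S1=22 S2=58 S3=24 blocked=[]
Op 7: conn=44 S1=22 S2=81 S3=24 blocked=[]
Op 8: conn=26 S1=22 S2=63 S3=24 blocked=[]
Op 9: conn=50 S1=22 S2=63 S3=24 blocked=[]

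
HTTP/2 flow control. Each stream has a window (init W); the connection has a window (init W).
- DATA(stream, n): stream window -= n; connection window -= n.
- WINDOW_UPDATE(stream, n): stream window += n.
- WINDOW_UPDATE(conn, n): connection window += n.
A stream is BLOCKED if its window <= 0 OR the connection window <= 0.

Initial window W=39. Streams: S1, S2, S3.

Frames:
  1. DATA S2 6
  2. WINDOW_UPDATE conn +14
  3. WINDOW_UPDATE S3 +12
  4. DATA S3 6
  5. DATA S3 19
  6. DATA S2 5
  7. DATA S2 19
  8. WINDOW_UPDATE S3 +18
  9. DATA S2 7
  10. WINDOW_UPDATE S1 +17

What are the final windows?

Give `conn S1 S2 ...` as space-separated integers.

Op 1: conn=33 S1=39 S2=33 S3=39 blocked=[]
Op 2: conn=47 S1=39 S2=33 S3=39 blocked=[]
Op 3: conn=47 S1=39 S2=33 S3=51 blocked=[]
Op 4: conn=41 S1=39 S2=33 S3=45 blocked=[]
Op 5: conn=22 S1=39 S2=33 S3=26 blocked=[]
Op 6: conn=17 S1=39 S2=28 S3=26 blocked=[]
Op 7: conn=-2 S1=39 S2=9 S3=26 blocked=[1, 2, 3]
Op 8: conn=-2 S1=39 S2=9 S3=44 blocked=[1, 2, 3]
Op 9: conn=-9 S1=39 S2=2 S3=44 blocked=[1, 2, 3]
Op 10: conn=-9 S1=56 S2=2 S3=44 blocked=[1, 2, 3]

Answer: -9 56 2 44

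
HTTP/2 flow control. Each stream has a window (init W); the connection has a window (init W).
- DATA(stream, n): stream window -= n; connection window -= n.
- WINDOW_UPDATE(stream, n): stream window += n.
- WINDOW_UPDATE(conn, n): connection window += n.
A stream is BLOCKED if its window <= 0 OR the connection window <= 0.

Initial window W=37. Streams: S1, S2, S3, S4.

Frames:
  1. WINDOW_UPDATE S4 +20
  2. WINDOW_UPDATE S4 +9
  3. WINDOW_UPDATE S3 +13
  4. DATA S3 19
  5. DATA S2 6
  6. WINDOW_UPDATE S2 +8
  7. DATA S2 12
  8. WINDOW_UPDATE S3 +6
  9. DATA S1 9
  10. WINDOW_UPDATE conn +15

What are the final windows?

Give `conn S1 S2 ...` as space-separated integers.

Answer: 6 28 27 37 66

Derivation:
Op 1: conn=37 S1=37 S2=37 S3=37 S4=57 blocked=[]
Op 2: conn=37 S1=37 S2=37 S3=37 S4=66 blocked=[]
Op 3: conn=37 S1=37 S2=37 S3=50 S4=66 blocked=[]
Op 4: conn=18 S1=37 S2=37 S3=31 S4=66 blocked=[]
Op 5: conn=12 S1=37 S2=31 S3=31 S4=66 blocked=[]
Op 6: conn=12 S1=37 S2=39 S3=31 S4=66 blocked=[]
Op 7: conn=0 S1=37 S2=27 S3=31 S4=66 blocked=[1, 2, 3, 4]
Op 8: conn=0 S1=37 S2=27 S3=37 S4=66 blocked=[1, 2, 3, 4]
Op 9: conn=-9 S1=28 S2=27 S3=37 S4=66 blocked=[1, 2, 3, 4]
Op 10: conn=6 S1=28 S2=27 S3=37 S4=66 blocked=[]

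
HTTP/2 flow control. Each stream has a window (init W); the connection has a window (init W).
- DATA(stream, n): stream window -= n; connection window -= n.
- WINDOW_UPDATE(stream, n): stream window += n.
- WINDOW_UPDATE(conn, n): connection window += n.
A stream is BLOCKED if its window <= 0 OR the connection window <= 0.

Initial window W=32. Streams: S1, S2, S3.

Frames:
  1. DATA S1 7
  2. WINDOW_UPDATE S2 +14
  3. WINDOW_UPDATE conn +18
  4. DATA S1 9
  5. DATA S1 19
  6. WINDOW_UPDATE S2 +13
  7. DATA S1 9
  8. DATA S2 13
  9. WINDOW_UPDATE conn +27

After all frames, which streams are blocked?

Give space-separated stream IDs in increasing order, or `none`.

Op 1: conn=25 S1=25 S2=32 S3=32 blocked=[]
Op 2: conn=25 S1=25 S2=46 S3=32 blocked=[]
Op 3: conn=43 S1=25 S2=46 S3=32 blocked=[]
Op 4: conn=34 S1=16 S2=46 S3=32 blocked=[]
Op 5: conn=15 S1=-3 S2=46 S3=32 blocked=[1]
Op 6: conn=15 S1=-3 S2=59 S3=32 blocked=[1]
Op 7: conn=6 S1=-12 S2=59 S3=32 blocked=[1]
Op 8: conn=-7 S1=-12 S2=46 S3=32 blocked=[1, 2, 3]
Op 9: conn=20 S1=-12 S2=46 S3=32 blocked=[1]

Answer: S1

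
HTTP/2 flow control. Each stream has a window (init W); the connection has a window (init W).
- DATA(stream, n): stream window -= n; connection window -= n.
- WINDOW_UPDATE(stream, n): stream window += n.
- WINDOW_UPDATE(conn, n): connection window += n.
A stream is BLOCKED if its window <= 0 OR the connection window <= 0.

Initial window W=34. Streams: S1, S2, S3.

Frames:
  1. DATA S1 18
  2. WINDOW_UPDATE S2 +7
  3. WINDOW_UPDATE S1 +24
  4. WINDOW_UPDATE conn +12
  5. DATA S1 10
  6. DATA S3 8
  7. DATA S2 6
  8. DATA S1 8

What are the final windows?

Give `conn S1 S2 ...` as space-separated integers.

Answer: -4 22 35 26

Derivation:
Op 1: conn=16 S1=16 S2=34 S3=34 blocked=[]
Op 2: conn=16 S1=16 S2=41 S3=34 blocked=[]
Op 3: conn=16 S1=40 S2=41 S3=34 blocked=[]
Op 4: conn=28 S1=40 S2=41 S3=34 blocked=[]
Op 5: conn=18 S1=30 S2=41 S3=34 blocked=[]
Op 6: conn=10 S1=30 S2=41 S3=26 blocked=[]
Op 7: conn=4 S1=30 S2=35 S3=26 blocked=[]
Op 8: conn=-4 S1=22 S2=35 S3=26 blocked=[1, 2, 3]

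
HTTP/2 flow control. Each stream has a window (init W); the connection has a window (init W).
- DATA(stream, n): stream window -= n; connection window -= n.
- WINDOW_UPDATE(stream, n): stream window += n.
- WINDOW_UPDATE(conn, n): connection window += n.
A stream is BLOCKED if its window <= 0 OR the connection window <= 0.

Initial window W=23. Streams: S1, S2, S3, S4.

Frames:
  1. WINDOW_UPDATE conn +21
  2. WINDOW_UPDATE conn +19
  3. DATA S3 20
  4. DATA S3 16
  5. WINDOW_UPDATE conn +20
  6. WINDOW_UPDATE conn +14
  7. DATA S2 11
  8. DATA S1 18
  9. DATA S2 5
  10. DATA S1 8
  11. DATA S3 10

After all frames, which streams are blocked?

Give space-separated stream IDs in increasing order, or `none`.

Answer: S1 S3

Derivation:
Op 1: conn=44 S1=23 S2=23 S3=23 S4=23 blocked=[]
Op 2: conn=63 S1=23 S2=23 S3=23 S4=23 blocked=[]
Op 3: conn=43 S1=23 S2=23 S3=3 S4=23 blocked=[]
Op 4: conn=27 S1=23 S2=23 S3=-13 S4=23 blocked=[3]
Op 5: conn=47 S1=23 S2=23 S3=-13 S4=23 blocked=[3]
Op 6: conn=61 S1=23 S2=23 S3=-13 S4=23 blocked=[3]
Op 7: conn=50 S1=23 S2=12 S3=-13 S4=23 blocked=[3]
Op 8: conn=32 S1=5 S2=12 S3=-13 S4=23 blocked=[3]
Op 9: conn=27 S1=5 S2=7 S3=-13 S4=23 blocked=[3]
Op 10: conn=19 S1=-3 S2=7 S3=-13 S4=23 blocked=[1, 3]
Op 11: conn=9 S1=-3 S2=7 S3=-23 S4=23 blocked=[1, 3]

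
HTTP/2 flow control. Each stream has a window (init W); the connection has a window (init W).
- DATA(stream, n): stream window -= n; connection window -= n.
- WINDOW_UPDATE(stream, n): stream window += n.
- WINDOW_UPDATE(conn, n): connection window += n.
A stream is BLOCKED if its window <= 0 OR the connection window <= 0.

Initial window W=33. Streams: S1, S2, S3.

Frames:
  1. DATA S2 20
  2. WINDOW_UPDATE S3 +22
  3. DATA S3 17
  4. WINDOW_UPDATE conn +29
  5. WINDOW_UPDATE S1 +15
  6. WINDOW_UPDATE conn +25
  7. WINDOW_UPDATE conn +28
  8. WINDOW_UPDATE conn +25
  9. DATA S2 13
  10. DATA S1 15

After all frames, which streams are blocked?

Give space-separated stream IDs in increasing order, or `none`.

Op 1: conn=13 S1=33 S2=13 S3=33 blocked=[]
Op 2: conn=13 S1=33 S2=13 S3=55 blocked=[]
Op 3: conn=-4 S1=33 S2=13 S3=38 blocked=[1, 2, 3]
Op 4: conn=25 S1=33 S2=13 S3=38 blocked=[]
Op 5: conn=25 S1=48 S2=13 S3=38 blocked=[]
Op 6: conn=50 S1=48 S2=13 S3=38 blocked=[]
Op 7: conn=78 S1=48 S2=13 S3=38 blocked=[]
Op 8: conn=103 S1=48 S2=13 S3=38 blocked=[]
Op 9: conn=90 S1=48 S2=0 S3=38 blocked=[2]
Op 10: conn=75 S1=33 S2=0 S3=38 blocked=[2]

Answer: S2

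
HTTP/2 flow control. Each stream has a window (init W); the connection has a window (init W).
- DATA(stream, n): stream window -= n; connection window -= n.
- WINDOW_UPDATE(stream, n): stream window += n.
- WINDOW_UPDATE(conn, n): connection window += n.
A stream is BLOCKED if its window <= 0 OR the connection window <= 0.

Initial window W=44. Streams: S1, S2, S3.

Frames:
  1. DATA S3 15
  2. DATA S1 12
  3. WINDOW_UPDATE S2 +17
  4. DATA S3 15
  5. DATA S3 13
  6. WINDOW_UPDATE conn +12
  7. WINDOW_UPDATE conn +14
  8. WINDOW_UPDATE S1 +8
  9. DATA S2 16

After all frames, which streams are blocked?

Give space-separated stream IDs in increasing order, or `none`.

Op 1: conn=29 S1=44 S2=44 S3=29 blocked=[]
Op 2: conn=17 S1=32 S2=44 S3=29 blocked=[]
Op 3: conn=17 S1=32 S2=61 S3=29 blocked=[]
Op 4: conn=2 S1=32 S2=61 S3=14 blocked=[]
Op 5: conn=-11 S1=32 S2=61 S3=1 blocked=[1, 2, 3]
Op 6: conn=1 S1=32 S2=61 S3=1 blocked=[]
Op 7: conn=15 S1=32 S2=61 S3=1 blocked=[]
Op 8: conn=15 S1=40 S2=61 S3=1 blocked=[]
Op 9: conn=-1 S1=40 S2=45 S3=1 blocked=[1, 2, 3]

Answer: S1 S2 S3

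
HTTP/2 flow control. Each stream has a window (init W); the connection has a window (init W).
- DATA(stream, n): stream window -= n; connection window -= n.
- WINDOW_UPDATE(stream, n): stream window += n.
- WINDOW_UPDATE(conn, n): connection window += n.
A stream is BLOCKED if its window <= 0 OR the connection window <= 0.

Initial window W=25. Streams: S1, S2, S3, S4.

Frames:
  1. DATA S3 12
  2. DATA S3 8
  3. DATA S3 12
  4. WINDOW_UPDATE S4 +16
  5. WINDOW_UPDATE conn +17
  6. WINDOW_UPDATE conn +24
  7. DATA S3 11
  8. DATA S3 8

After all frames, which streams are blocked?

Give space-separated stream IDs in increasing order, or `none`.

Op 1: conn=13 S1=25 S2=25 S3=13 S4=25 blocked=[]
Op 2: conn=5 S1=25 S2=25 S3=5 S4=25 blocked=[]
Op 3: conn=-7 S1=25 S2=25 S3=-7 S4=25 blocked=[1, 2, 3, 4]
Op 4: conn=-7 S1=25 S2=25 S3=-7 S4=41 blocked=[1, 2, 3, 4]
Op 5: conn=10 S1=25 S2=25 S3=-7 S4=41 blocked=[3]
Op 6: conn=34 S1=25 S2=25 S3=-7 S4=41 blocked=[3]
Op 7: conn=23 S1=25 S2=25 S3=-18 S4=41 blocked=[3]
Op 8: conn=15 S1=25 S2=25 S3=-26 S4=41 blocked=[3]

Answer: S3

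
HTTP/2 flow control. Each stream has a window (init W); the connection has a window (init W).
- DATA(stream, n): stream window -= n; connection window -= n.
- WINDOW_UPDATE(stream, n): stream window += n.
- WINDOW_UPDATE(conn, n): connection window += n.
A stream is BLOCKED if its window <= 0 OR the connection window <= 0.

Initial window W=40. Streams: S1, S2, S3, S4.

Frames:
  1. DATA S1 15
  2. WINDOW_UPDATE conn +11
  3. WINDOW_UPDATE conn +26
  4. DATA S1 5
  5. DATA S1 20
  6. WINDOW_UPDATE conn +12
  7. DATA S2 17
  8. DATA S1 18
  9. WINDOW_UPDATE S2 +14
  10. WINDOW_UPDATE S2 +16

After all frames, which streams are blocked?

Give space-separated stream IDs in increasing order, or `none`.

Op 1: conn=25 S1=25 S2=40 S3=40 S4=40 blocked=[]
Op 2: conn=36 S1=25 S2=40 S3=40 S4=40 blocked=[]
Op 3: conn=62 S1=25 S2=40 S3=40 S4=40 blocked=[]
Op 4: conn=57 S1=20 S2=40 S3=40 S4=40 blocked=[]
Op 5: conn=37 S1=0 S2=40 S3=40 S4=40 blocked=[1]
Op 6: conn=49 S1=0 S2=40 S3=40 S4=40 blocked=[1]
Op 7: conn=32 S1=0 S2=23 S3=40 S4=40 blocked=[1]
Op 8: conn=14 S1=-18 S2=23 S3=40 S4=40 blocked=[1]
Op 9: conn=14 S1=-18 S2=37 S3=40 S4=40 blocked=[1]
Op 10: conn=14 S1=-18 S2=53 S3=40 S4=40 blocked=[1]

Answer: S1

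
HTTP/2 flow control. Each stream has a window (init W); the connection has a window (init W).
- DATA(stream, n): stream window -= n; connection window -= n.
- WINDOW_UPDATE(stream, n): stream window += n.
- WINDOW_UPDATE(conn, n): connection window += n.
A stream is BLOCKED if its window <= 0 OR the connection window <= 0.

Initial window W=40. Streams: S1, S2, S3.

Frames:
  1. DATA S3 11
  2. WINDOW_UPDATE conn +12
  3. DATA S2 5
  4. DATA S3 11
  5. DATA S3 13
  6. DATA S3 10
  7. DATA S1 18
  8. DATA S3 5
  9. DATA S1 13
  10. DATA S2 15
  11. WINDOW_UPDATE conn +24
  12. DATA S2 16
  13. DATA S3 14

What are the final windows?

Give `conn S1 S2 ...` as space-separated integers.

Answer: -55 9 4 -24

Derivation:
Op 1: conn=29 S1=40 S2=40 S3=29 blocked=[]
Op 2: conn=41 S1=40 S2=40 S3=29 blocked=[]
Op 3: conn=36 S1=40 S2=35 S3=29 blocked=[]
Op 4: conn=25 S1=40 S2=35 S3=18 blocked=[]
Op 5: conn=12 S1=40 S2=35 S3=5 blocked=[]
Op 6: conn=2 S1=40 S2=35 S3=-5 blocked=[3]
Op 7: conn=-16 S1=22 S2=35 S3=-5 blocked=[1, 2, 3]
Op 8: conn=-21 S1=22 S2=35 S3=-10 blocked=[1, 2, 3]
Op 9: conn=-34 S1=9 S2=35 S3=-10 blocked=[1, 2, 3]
Op 10: conn=-49 S1=9 S2=20 S3=-10 blocked=[1, 2, 3]
Op 11: conn=-25 S1=9 S2=20 S3=-10 blocked=[1, 2, 3]
Op 12: conn=-41 S1=9 S2=4 S3=-10 blocked=[1, 2, 3]
Op 13: conn=-55 S1=9 S2=4 S3=-24 blocked=[1, 2, 3]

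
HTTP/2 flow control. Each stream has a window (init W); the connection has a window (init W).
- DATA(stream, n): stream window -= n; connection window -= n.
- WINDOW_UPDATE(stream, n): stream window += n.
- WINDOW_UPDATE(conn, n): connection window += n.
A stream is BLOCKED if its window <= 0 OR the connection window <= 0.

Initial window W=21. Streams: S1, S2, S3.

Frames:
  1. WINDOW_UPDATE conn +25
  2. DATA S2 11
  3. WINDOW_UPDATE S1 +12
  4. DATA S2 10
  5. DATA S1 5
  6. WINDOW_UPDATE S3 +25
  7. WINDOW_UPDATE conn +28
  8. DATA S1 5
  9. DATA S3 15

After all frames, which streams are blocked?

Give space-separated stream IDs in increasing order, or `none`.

Op 1: conn=46 S1=21 S2=21 S3=21 blocked=[]
Op 2: conn=35 S1=21 S2=10 S3=21 blocked=[]
Op 3: conn=35 S1=33 S2=10 S3=21 blocked=[]
Op 4: conn=25 S1=33 S2=0 S3=21 blocked=[2]
Op 5: conn=20 S1=28 S2=0 S3=21 blocked=[2]
Op 6: conn=20 S1=28 S2=0 S3=46 blocked=[2]
Op 7: conn=48 S1=28 S2=0 S3=46 blocked=[2]
Op 8: conn=43 S1=23 S2=0 S3=46 blocked=[2]
Op 9: conn=28 S1=23 S2=0 S3=31 blocked=[2]

Answer: S2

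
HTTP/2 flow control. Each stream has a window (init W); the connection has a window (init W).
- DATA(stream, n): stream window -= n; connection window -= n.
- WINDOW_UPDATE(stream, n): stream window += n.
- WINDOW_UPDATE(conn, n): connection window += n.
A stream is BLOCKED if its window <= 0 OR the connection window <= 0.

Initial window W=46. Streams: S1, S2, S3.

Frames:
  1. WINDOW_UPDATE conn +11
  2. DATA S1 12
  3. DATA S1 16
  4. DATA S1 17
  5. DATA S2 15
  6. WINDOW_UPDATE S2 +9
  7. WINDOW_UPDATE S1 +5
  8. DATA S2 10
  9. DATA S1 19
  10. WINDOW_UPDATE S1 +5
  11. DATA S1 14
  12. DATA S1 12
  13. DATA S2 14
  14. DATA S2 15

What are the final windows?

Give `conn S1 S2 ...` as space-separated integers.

Op 1: conn=57 S1=46 S2=46 S3=46 blocked=[]
Op 2: conn=45 S1=34 S2=46 S3=46 blocked=[]
Op 3: conn=29 S1=18 S2=46 S3=46 blocked=[]
Op 4: conn=12 S1=1 S2=46 S3=46 blocked=[]
Op 5: conn=-3 S1=1 S2=31 S3=46 blocked=[1, 2, 3]
Op 6: conn=-3 S1=1 S2=40 S3=46 blocked=[1, 2, 3]
Op 7: conn=-3 S1=6 S2=40 S3=46 blocked=[1, 2, 3]
Op 8: conn=-13 S1=6 S2=30 S3=46 blocked=[1, 2, 3]
Op 9: conn=-32 S1=-13 S2=30 S3=46 blocked=[1, 2, 3]
Op 10: conn=-32 S1=-8 S2=30 S3=46 blocked=[1, 2, 3]
Op 11: conn=-46 S1=-22 S2=30 S3=46 blocked=[1, 2, 3]
Op 12: conn=-58 S1=-34 S2=30 S3=46 blocked=[1, 2, 3]
Op 13: conn=-72 S1=-34 S2=16 S3=46 blocked=[1, 2, 3]
Op 14: conn=-87 S1=-34 S2=1 S3=46 blocked=[1, 2, 3]

Answer: -87 -34 1 46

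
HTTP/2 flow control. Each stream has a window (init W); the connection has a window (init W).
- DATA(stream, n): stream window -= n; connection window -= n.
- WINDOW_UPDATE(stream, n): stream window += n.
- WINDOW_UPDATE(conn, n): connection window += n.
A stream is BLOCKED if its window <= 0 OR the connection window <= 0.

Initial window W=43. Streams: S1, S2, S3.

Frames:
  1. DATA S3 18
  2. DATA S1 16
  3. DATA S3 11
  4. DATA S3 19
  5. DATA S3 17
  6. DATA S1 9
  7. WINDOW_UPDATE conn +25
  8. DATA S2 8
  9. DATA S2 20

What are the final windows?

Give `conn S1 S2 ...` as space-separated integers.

Op 1: conn=25 S1=43 S2=43 S3=25 blocked=[]
Op 2: conn=9 S1=27 S2=43 S3=25 blocked=[]
Op 3: conn=-2 S1=27 S2=43 S3=14 blocked=[1, 2, 3]
Op 4: conn=-21 S1=27 S2=43 S3=-5 blocked=[1, 2, 3]
Op 5: conn=-38 S1=27 S2=43 S3=-22 blocked=[1, 2, 3]
Op 6: conn=-47 S1=18 S2=43 S3=-22 blocked=[1, 2, 3]
Op 7: conn=-22 S1=18 S2=43 S3=-22 blocked=[1, 2, 3]
Op 8: conn=-30 S1=18 S2=35 S3=-22 blocked=[1, 2, 3]
Op 9: conn=-50 S1=18 S2=15 S3=-22 blocked=[1, 2, 3]

Answer: -50 18 15 -22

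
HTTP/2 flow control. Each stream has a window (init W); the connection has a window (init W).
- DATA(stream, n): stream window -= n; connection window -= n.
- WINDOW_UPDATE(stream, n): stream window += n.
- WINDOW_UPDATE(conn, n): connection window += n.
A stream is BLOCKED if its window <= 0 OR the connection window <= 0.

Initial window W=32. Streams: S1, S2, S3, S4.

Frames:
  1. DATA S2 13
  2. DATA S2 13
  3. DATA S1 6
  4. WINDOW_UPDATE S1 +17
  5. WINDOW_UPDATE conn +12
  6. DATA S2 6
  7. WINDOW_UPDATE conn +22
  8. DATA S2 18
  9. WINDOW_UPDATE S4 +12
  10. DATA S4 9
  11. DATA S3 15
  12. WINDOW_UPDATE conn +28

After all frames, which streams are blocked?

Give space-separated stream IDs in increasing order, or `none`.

Op 1: conn=19 S1=32 S2=19 S3=32 S4=32 blocked=[]
Op 2: conn=6 S1=32 S2=6 S3=32 S4=32 blocked=[]
Op 3: conn=0 S1=26 S2=6 S3=32 S4=32 blocked=[1, 2, 3, 4]
Op 4: conn=0 S1=43 S2=6 S3=32 S4=32 blocked=[1, 2, 3, 4]
Op 5: conn=12 S1=43 S2=6 S3=32 S4=32 blocked=[]
Op 6: conn=6 S1=43 S2=0 S3=32 S4=32 blocked=[2]
Op 7: conn=28 S1=43 S2=0 S3=32 S4=32 blocked=[2]
Op 8: conn=10 S1=43 S2=-18 S3=32 S4=32 blocked=[2]
Op 9: conn=10 S1=43 S2=-18 S3=32 S4=44 blocked=[2]
Op 10: conn=1 S1=43 S2=-18 S3=32 S4=35 blocked=[2]
Op 11: conn=-14 S1=43 S2=-18 S3=17 S4=35 blocked=[1, 2, 3, 4]
Op 12: conn=14 S1=43 S2=-18 S3=17 S4=35 blocked=[2]

Answer: S2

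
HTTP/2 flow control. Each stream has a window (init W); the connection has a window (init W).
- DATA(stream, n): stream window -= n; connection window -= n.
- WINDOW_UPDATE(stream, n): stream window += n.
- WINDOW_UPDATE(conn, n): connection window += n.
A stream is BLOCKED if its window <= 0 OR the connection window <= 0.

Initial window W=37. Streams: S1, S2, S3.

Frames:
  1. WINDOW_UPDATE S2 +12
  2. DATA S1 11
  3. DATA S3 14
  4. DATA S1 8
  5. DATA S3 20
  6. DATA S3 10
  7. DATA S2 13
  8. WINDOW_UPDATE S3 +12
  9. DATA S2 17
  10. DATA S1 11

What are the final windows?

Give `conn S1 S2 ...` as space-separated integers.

Answer: -67 7 19 5

Derivation:
Op 1: conn=37 S1=37 S2=49 S3=37 blocked=[]
Op 2: conn=26 S1=26 S2=49 S3=37 blocked=[]
Op 3: conn=12 S1=26 S2=49 S3=23 blocked=[]
Op 4: conn=4 S1=18 S2=49 S3=23 blocked=[]
Op 5: conn=-16 S1=18 S2=49 S3=3 blocked=[1, 2, 3]
Op 6: conn=-26 S1=18 S2=49 S3=-7 blocked=[1, 2, 3]
Op 7: conn=-39 S1=18 S2=36 S3=-7 blocked=[1, 2, 3]
Op 8: conn=-39 S1=18 S2=36 S3=5 blocked=[1, 2, 3]
Op 9: conn=-56 S1=18 S2=19 S3=5 blocked=[1, 2, 3]
Op 10: conn=-67 S1=7 S2=19 S3=5 blocked=[1, 2, 3]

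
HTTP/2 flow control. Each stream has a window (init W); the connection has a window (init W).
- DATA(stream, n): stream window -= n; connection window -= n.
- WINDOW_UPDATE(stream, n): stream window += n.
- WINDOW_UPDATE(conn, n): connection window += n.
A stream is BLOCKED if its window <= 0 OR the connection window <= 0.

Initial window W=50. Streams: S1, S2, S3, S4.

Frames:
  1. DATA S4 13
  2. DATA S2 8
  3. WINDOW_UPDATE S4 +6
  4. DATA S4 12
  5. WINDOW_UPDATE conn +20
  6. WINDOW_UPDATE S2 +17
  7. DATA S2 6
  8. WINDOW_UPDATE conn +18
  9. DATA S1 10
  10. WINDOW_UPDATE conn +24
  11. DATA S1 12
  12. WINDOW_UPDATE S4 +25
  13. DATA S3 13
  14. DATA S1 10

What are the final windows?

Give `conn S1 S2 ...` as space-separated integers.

Op 1: conn=37 S1=50 S2=50 S3=50 S4=37 blocked=[]
Op 2: conn=29 S1=50 S2=42 S3=50 S4=37 blocked=[]
Op 3: conn=29 S1=50 S2=42 S3=50 S4=43 blocked=[]
Op 4: conn=17 S1=50 S2=42 S3=50 S4=31 blocked=[]
Op 5: conn=37 S1=50 S2=42 S3=50 S4=31 blocked=[]
Op 6: conn=37 S1=50 S2=59 S3=50 S4=31 blocked=[]
Op 7: conn=31 S1=50 S2=53 S3=50 S4=31 blocked=[]
Op 8: conn=49 S1=50 S2=53 S3=50 S4=31 blocked=[]
Op 9: conn=39 S1=40 S2=53 S3=50 S4=31 blocked=[]
Op 10: conn=63 S1=40 S2=53 S3=50 S4=31 blocked=[]
Op 11: conn=51 S1=28 S2=53 S3=50 S4=31 blocked=[]
Op 12: conn=51 S1=28 S2=53 S3=50 S4=56 blocked=[]
Op 13: conn=38 S1=28 S2=53 S3=37 S4=56 blocked=[]
Op 14: conn=28 S1=18 S2=53 S3=37 S4=56 blocked=[]

Answer: 28 18 53 37 56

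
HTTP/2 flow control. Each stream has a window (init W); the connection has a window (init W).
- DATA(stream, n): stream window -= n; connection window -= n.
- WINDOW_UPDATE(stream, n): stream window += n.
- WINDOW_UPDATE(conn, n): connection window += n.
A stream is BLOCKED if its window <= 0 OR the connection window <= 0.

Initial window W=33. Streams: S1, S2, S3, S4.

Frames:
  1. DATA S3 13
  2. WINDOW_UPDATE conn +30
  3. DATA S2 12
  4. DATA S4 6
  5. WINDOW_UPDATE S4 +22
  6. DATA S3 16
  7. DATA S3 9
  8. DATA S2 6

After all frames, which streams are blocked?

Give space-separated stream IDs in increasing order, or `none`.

Op 1: conn=20 S1=33 S2=33 S3=20 S4=33 blocked=[]
Op 2: conn=50 S1=33 S2=33 S3=20 S4=33 blocked=[]
Op 3: conn=38 S1=33 S2=21 S3=20 S4=33 blocked=[]
Op 4: conn=32 S1=33 S2=21 S3=20 S4=27 blocked=[]
Op 5: conn=32 S1=33 S2=21 S3=20 S4=49 blocked=[]
Op 6: conn=16 S1=33 S2=21 S3=4 S4=49 blocked=[]
Op 7: conn=7 S1=33 S2=21 S3=-5 S4=49 blocked=[3]
Op 8: conn=1 S1=33 S2=15 S3=-5 S4=49 blocked=[3]

Answer: S3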